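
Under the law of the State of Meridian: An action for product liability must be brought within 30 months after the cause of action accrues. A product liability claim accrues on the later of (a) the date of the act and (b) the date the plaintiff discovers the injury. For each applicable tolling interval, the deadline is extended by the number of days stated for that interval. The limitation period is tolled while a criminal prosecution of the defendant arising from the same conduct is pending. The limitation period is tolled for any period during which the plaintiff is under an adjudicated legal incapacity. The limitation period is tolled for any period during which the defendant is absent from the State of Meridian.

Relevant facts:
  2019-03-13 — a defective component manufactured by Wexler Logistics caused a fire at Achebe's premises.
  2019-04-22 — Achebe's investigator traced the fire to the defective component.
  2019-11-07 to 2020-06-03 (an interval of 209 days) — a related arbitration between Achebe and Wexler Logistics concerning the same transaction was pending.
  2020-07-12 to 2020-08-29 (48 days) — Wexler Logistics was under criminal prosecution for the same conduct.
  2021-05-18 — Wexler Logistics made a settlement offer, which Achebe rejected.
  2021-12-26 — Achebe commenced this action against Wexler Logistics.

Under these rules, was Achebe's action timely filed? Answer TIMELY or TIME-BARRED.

TIME-BARRED

Because discovery on 2019-04-22 post-dates the 2019-03-13 act, accrual under the later-of rule falls on 2019-04-22.
30 months from 2019-04-22 is 2021-10-22.
The pending criminal prosecution from 2020-07-12 to 2020-08-29 tolled the period for 48 days, extending the deadline to 2021-12-09.
The pending related arbitration from 2019-11-07 to 2020-06-03 does not toll the period, because no stated rule makes a pending arbitration a tolling event.
None of the other events listed affects the running of the period under the stated rules.
Filing on 2021-12-26 missed the 2021-12-09 deadline — the action is time-barred.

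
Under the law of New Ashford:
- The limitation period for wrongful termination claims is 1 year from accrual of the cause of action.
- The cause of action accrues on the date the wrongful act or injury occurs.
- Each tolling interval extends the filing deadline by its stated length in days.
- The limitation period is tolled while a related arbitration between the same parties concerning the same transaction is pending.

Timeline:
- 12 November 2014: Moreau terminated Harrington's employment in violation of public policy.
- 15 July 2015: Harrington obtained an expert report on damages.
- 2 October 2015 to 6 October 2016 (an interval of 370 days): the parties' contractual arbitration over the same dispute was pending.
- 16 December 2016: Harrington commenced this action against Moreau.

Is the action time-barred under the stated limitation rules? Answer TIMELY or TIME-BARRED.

The claim accrued on 12 November 2014, when the wrongful act occurred.
1 year from 12 November 2014 is 12 November 2015.
The period was tolled for 370 days by the pending related arbitration (2 October 2015 to 6 October 2016), pushing the deadline to 16 November 2016.
None of the other events listed affects the running of the period under the stated rules.
Filing on 16 December 2016 missed the 16 November 2016 deadline — the action is time-barred.

TIME-BARRED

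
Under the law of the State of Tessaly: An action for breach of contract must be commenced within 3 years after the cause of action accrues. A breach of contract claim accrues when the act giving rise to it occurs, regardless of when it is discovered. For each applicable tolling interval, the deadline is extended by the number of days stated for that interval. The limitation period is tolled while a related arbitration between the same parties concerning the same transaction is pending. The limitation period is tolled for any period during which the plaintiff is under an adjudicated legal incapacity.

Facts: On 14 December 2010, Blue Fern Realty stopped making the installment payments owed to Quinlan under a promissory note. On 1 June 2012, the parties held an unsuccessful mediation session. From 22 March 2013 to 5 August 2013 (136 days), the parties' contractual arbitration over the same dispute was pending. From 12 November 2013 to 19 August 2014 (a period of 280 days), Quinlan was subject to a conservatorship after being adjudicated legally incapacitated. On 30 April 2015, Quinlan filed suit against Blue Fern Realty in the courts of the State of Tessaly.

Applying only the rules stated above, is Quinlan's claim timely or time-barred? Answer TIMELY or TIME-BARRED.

TIME-BARRED

The claim accrued on 14 December 2010, when the wrongful act occurred.
The untolled deadline — 3 years after 14 December 2010 — is 14 December 2013.
The pending related arbitration from 22 March 2013 to 5 August 2013 tolled the period for 136 days, extending the deadline to 29 April 2014.
The period was tolled for 280 days by the plaintiff's legal incapacity (12 November 2013 to 19 August 2014), pushing the deadline to 3 February 2015.
None of the other events listed affects the running of the period under the stated rules.
Filing on 30 April 2015 missed the 3 February 2015 deadline — the action is time-barred.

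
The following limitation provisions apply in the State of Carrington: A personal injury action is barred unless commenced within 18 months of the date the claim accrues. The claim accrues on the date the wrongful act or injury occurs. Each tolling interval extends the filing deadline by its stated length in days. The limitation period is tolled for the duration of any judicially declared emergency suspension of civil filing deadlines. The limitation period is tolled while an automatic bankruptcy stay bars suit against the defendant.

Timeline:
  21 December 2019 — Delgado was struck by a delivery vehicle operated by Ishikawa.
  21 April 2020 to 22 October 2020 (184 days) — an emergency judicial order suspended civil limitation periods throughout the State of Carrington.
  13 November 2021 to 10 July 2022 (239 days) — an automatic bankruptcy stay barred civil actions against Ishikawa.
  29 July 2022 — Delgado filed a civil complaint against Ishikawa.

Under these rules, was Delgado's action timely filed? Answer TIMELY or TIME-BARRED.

The claim accrued on 21 December 2019, the date of the act.
The untolled deadline — 18 months after 21 December 2019 — is 21 June 2021.
Because the emergency suspension of filing deadlines ran from 21 April 2020 to 22 October 2020, the deadline is extended by 184 days to 22 December 2021.
Because the automatic bankruptcy stay ran from 13 November 2021 to 10 July 2022, the deadline is extended by 239 days to 18 August 2022.
Filing on 29 July 2022 beat the 18 August 2022 deadline — the action is timely.

TIMELY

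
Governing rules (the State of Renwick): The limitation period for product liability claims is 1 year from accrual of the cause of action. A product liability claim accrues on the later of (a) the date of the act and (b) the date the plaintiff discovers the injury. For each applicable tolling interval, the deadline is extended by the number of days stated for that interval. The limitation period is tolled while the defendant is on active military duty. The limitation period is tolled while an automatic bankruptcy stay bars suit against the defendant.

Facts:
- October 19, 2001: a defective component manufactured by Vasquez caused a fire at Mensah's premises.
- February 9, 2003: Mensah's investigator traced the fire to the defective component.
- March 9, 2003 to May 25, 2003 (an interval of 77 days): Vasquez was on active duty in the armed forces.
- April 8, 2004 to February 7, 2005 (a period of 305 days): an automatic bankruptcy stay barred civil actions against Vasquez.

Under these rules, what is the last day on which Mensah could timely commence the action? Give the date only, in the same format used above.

Taking the later of the act (October 19, 2001) and discovery (February 9, 2003), the claim accrued on February 9, 2003.
1 year from February 9, 2003 is February 9, 2004.
The defendant's active military service from March 9, 2003 to May 25, 2003 tolled the period for 77 days, extending the deadline to April 26, 2004.
Because the automatic bankruptcy stay ran from April 8, 2004 to February 7, 2005, the deadline is extended by 305 days to February 25, 2005.

February 25, 2005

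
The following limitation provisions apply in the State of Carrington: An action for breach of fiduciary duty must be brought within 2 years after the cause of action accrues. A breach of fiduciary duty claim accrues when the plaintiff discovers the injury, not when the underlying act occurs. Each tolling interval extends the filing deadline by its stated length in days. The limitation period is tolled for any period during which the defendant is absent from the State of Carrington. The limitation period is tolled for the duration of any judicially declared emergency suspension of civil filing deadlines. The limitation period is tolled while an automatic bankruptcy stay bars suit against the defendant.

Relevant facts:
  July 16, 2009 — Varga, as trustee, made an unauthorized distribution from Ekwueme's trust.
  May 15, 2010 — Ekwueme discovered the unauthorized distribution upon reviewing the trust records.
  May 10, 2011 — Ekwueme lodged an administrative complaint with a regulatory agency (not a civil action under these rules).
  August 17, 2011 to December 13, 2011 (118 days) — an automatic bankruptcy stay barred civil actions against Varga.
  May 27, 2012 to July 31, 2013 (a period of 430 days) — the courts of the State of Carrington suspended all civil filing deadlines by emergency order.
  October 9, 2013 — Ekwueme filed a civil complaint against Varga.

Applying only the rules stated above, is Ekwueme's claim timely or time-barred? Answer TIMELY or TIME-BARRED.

TIMELY

The claim did not accrue until Ekwueme discovered the injury on May 15, 2010; the July 16, 2009 act date does not start the clock under the stated rule.
2 years from May 15, 2010 is May 15, 2012.
The period was tolled for 118 days by the automatic bankruptcy stay (August 17, 2011 to December 13, 2011), pushing the deadline to September 10, 2012.
Because the emergency suspension of filing deadlines ran from May 27, 2012 to July 31, 2013, the deadline is extended by 430 days to November 14, 2013.
Nothing else in the chronology tolls or restarts the period.
Filing on October 9, 2013 beat the November 14, 2013 deadline — the action is timely.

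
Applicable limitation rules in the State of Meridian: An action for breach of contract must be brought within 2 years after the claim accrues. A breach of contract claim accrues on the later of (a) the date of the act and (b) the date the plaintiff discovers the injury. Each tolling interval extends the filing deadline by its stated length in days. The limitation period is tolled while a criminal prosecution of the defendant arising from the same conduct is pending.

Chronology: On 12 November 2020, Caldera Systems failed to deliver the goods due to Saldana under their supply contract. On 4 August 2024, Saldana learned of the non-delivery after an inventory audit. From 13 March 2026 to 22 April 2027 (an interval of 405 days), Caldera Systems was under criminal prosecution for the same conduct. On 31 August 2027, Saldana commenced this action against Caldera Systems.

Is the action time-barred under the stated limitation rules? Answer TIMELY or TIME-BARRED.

The claim accrued on 4 August 2024 — the later of the 12 November 2020 act and the 4 August 2024 discovery.
Adding the 2 years base period to 4 August 2024 gives a deadline of 4 August 2026, before any tolling.
The period was tolled for 405 days by the pending criminal prosecution (13 March 2026 to 22 April 2027), pushing the deadline to 13 September 2027.
Filing on 31 August 2027 beat the 13 September 2027 deadline — the action is timely.

TIMELY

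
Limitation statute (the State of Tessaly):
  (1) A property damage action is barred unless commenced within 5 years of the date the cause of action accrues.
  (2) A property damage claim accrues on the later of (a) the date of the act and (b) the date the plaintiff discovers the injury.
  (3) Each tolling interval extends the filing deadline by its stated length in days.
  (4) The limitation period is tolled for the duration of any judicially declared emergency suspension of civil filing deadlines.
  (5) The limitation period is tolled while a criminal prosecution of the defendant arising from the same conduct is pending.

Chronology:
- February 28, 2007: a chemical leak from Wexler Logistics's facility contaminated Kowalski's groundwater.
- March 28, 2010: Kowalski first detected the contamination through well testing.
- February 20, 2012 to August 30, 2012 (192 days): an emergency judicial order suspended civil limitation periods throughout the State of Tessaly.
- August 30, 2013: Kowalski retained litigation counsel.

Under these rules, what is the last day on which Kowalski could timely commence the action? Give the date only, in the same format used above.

Because discovery on March 28, 2010 post-dates the February 28, 2007 act, accrual under the later-of rule falls on March 28, 2010.
The untolled deadline — 5 years after March 28, 2010 — is March 28, 2015.
Because the emergency suspension of filing deadlines ran from February 20, 2012 to August 30, 2012, the deadline is extended by 192 days to October 6, 2015.
The other events in the timeline have no effect on the limitation period under the stated rules.

October 6, 2015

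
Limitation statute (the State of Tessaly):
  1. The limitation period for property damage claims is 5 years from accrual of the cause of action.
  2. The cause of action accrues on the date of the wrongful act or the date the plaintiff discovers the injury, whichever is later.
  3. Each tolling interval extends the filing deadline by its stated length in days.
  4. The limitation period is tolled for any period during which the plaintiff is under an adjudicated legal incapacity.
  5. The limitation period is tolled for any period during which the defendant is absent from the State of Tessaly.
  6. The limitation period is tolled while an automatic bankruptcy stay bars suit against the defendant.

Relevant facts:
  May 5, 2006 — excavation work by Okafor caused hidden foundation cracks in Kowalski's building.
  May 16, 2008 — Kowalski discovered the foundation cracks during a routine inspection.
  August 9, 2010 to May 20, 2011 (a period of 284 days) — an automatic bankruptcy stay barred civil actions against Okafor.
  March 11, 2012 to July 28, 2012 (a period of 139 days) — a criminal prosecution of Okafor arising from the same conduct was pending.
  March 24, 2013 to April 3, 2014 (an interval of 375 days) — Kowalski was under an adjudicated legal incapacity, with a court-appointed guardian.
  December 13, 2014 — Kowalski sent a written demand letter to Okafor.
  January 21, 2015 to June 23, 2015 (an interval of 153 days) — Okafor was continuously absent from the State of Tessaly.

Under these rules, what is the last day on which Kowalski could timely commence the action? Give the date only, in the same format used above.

The claim accrued on May 16, 2008 — the later of the May 5, 2006 act and the May 16, 2008 discovery.
The untolled deadline — 5 years after May 16, 2008 — is May 16, 2013.
The period was tolled for 284 days by the automatic bankruptcy stay (August 9, 2010 to May 20, 2011), pushing the deadline to February 24, 2014.
Because the plaintiff's legal incapacity ran from March 24, 2013 to April 3, 2014, the deadline is extended by 375 days to March 6, 2015.
The period was tolled for 153 days by the defendant's absence from the jurisdiction (January 21, 2015 to June 23, 2015), pushing the deadline to August 6, 2015.
No stated provision tolls the period for a criminal prosecution, so the interval from March 11, 2012 to July 28, 2012 has no effect on the deadline.
The other events in the timeline have no effect on the limitation period under the stated rules.

August 6, 2015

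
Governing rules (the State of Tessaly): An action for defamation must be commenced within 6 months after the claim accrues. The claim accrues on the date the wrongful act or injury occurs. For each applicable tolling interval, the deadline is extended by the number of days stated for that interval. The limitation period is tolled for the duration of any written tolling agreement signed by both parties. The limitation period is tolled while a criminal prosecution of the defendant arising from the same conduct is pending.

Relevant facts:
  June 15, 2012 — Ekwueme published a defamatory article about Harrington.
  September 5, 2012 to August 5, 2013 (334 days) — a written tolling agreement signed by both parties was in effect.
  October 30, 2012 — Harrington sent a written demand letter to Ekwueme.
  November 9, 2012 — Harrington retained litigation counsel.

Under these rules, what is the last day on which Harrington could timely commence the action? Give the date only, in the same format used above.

November 14, 2013

The claim accrued on June 15, 2012, when the wrongful act occurred.
Adding the 6 months base period to June 15, 2012 gives a deadline of December 15, 2012, before any tolling.
The written tolling agreement from September 5, 2012 to August 5, 2013 tolled the period for 334 days, extending the deadline to November 14, 2013.
The other events in the timeline have no effect on the limitation period under the stated rules.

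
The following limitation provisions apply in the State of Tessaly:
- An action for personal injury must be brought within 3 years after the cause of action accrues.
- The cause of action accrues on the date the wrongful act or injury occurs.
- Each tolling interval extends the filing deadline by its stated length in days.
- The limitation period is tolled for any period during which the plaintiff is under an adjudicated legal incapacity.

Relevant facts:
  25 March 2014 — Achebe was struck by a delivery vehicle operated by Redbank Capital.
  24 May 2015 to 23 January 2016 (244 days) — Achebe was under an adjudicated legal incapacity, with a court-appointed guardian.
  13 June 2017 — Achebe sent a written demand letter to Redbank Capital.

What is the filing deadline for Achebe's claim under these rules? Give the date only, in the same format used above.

The limitation period began to run on 25 March 2014.
3 years from 25 March 2014 is 25 March 2017.
Because the plaintiff's legal incapacity ran from 24 May 2015 to 23 January 2016, the deadline is extended by 244 days to 24 November 2017.
None of the other events listed affects the running of the period under the stated rules.

24 November 2017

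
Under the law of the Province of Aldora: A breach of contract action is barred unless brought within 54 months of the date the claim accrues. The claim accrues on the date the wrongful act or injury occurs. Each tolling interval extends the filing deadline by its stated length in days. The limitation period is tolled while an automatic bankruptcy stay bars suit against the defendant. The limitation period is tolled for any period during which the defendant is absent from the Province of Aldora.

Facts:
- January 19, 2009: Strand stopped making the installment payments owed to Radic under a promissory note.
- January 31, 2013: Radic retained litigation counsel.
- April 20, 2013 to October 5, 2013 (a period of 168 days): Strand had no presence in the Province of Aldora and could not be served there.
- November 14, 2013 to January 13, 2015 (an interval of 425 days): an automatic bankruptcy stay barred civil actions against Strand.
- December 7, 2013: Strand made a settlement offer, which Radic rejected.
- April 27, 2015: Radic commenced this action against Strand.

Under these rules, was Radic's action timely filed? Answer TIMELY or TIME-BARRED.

The limitation period began to run on January 19, 2009.
The untolled deadline — 54 months after January 19, 2009 — is July 19, 2013.
The period was tolled for 168 days by the defendant's absence from the jurisdiction (April 20, 2013 to October 5, 2013), pushing the deadline to January 3, 2014.
The automatic bankruptcy stay from November 14, 2013 to January 13, 2015 tolled the period for 425 days, extending the deadline to March 4, 2015.
Nothing else in the chronology tolls or restarts the period.
Radic filed on April 27, 2015, after the March 4, 2015 deadline, so the action is time-barred.

TIME-BARRED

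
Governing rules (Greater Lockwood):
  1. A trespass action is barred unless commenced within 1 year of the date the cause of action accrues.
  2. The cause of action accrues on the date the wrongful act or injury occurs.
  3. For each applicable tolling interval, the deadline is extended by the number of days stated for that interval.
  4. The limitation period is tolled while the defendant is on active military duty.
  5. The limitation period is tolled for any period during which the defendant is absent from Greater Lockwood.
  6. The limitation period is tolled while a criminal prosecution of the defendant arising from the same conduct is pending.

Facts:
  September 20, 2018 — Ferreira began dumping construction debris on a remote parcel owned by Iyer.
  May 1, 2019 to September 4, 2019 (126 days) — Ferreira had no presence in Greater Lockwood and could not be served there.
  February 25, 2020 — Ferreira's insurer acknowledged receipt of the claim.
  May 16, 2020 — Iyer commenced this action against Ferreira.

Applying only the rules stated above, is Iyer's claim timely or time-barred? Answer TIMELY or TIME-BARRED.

TIME-BARRED

The limitation period began to run on September 20, 2018.
Adding the 1 year base period to September 20, 2018 gives a deadline of September 20, 2019, before any tolling.
Because the defendant's absence from the jurisdiction ran from May 1, 2019 to September 4, 2019, the deadline is extended by 126 days to January 24, 2020.
None of the other events listed affects the running of the period under the stated rules.
Iyer filed on May 16, 2020, after the January 24, 2020 deadline, so the action is time-barred.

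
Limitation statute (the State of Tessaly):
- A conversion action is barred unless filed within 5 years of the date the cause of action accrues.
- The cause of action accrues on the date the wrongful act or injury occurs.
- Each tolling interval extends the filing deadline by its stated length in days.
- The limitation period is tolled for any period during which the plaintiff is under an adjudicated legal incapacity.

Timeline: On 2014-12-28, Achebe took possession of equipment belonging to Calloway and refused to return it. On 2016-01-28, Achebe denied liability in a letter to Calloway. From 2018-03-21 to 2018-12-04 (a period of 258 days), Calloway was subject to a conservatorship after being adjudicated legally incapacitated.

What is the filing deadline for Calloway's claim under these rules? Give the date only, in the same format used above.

2020-09-11

The claim accrued on 2014-12-28, when the wrongful act occurred.
5 years from 2014-12-28 is 2019-12-28.
The period was tolled for 258 days by the plaintiff's legal incapacity (2018-03-21 to 2018-12-04), pushing the deadline to 2020-09-11.
The other events in the timeline have no effect on the limitation period under the stated rules.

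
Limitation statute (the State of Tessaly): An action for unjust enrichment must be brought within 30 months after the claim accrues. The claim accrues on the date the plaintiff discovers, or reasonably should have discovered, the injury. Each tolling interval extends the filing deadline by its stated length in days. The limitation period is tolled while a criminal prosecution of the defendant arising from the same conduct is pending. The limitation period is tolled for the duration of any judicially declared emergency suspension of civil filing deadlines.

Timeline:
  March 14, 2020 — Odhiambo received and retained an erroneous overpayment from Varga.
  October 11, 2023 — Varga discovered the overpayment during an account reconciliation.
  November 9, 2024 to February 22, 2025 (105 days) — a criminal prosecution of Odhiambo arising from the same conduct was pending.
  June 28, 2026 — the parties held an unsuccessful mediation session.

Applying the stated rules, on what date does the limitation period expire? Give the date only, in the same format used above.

Accrual is tied to discovery, so the period began on October 11, 2023 rather than on March 14, 2020 when the act occurred.
30 months from October 11, 2023 is April 11, 2026.
Because the pending criminal prosecution ran from November 9, 2024 to February 22, 2025, the deadline is extended by 105 days to July 25, 2026.
None of the other events listed affects the running of the period under the stated rules.

July 25, 2026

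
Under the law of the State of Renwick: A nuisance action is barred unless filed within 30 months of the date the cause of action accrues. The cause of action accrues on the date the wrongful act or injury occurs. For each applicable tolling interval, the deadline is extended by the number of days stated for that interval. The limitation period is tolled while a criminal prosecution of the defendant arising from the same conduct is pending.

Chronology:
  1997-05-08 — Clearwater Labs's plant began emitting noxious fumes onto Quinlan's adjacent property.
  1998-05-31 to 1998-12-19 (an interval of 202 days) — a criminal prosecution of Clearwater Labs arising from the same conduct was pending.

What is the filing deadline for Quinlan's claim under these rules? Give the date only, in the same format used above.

2000-05-28

The limitation period began to run on 1997-05-08.
Adding the 30 months base period to 1997-05-08 gives a deadline of 1999-11-08, before any tolling.
Because the pending criminal prosecution ran from 1998-05-31 to 1998-12-19, the deadline is extended by 202 days to 2000-05-28.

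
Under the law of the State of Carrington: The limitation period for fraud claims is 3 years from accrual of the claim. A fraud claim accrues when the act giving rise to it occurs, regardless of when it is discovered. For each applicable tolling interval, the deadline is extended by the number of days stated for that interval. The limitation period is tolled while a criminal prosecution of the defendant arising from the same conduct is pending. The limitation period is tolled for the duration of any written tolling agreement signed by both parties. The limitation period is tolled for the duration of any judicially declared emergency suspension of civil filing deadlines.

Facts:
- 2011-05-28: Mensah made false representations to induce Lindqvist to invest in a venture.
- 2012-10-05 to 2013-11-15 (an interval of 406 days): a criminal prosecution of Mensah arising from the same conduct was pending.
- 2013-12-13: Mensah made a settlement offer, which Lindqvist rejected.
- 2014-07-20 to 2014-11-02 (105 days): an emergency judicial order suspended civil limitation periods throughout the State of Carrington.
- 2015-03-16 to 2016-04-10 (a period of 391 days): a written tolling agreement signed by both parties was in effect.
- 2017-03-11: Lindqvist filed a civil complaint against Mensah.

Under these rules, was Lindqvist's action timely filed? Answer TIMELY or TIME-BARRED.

TIME-BARRED

The claim accrued on 2011-05-28, when the wrongful act occurred.
Adding the 3 years base period to 2011-05-28 gives a deadline of 2014-05-28, before any tolling.
The pending criminal prosecution from 2012-10-05 to 2013-11-15 tolled the period for 406 days, extending the deadline to 2015-07-08.
Because the emergency suspension of filing deadlines ran from 2014-07-20 to 2014-11-02, the deadline is extended by 105 days to 2015-10-21.
The period was tolled for 391 days by the written tolling agreement (2015-03-16 to 2016-04-10), pushing the deadline to 2016-11-15.
The other events in the timeline have no effect on the limitation period under the stated rules.
The 2017-03-11 filing falls after the 2016-11-15 deadline; the claim is time-barred.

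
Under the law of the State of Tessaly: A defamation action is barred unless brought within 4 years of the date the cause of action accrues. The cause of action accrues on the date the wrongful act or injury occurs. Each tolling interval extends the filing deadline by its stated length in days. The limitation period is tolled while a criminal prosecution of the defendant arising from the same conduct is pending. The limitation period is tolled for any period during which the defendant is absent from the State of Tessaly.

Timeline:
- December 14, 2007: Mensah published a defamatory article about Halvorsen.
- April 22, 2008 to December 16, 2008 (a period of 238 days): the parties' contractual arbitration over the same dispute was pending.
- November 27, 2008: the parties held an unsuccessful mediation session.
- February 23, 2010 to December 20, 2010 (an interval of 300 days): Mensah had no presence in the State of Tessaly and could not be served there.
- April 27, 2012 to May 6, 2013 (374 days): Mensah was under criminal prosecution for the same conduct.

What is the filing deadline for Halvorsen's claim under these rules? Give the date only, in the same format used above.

The claim accrued on December 14, 2007, when the wrongful act occurred.
Adding the 4 years base period to December 14, 2007 gives a deadline of December 14, 2011, before any tolling.
Because the defendant's absence from the jurisdiction ran from February 23, 2010 to December 20, 2010, the deadline is extended by 300 days to October 9, 2012.
The pending criminal prosecution from April 27, 2012 to May 6, 2013 tolled the period for 374 days, extending the deadline to October 18, 2013.
The pending related arbitration from April 22, 2008 to December 16, 2008 does not toll the period, because no stated rule makes a pending arbitration a tolling event.
Nothing else in the chronology tolls or restarts the period.

October 18, 2013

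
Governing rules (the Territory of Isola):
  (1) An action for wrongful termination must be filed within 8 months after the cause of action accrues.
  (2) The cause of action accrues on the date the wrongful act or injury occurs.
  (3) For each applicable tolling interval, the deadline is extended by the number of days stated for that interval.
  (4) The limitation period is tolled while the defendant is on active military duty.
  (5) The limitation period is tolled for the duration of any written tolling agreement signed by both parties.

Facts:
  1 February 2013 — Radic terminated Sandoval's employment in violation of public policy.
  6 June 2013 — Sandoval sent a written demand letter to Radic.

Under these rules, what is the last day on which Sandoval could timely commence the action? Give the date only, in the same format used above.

The claim accrued on 1 February 2013, when the wrongful act occurred.
Adding the 8 months base period to 1 February 2013 gives a deadline of 1 October 2013, before any tolling.
None of the other events listed affects the running of the period under the stated rules.

1 October 2013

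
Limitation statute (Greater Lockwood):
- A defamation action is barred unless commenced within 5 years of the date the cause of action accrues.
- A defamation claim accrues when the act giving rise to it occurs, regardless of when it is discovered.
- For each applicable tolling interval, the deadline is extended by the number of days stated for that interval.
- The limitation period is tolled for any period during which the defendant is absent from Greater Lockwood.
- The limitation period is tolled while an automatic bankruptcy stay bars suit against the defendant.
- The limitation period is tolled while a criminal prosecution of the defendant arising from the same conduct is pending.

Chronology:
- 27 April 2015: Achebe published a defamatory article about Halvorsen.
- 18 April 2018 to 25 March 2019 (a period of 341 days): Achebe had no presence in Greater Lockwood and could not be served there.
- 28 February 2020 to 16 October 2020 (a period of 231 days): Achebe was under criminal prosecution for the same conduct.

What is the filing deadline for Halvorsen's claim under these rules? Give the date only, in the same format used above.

The cause of action accrued on 27 April 2015, the date of the act.
Adding the 5 years base period to 27 April 2015 gives a deadline of 27 April 2020, before any tolling.
The period was tolled for 341 days by the defendant's absence from the jurisdiction (18 April 2018 to 25 March 2019), pushing the deadline to 3 April 2021.
The pending criminal prosecution from 28 February 2020 to 16 October 2020 tolled the period for 231 days, extending the deadline to 20 November 2021.

20 November 2021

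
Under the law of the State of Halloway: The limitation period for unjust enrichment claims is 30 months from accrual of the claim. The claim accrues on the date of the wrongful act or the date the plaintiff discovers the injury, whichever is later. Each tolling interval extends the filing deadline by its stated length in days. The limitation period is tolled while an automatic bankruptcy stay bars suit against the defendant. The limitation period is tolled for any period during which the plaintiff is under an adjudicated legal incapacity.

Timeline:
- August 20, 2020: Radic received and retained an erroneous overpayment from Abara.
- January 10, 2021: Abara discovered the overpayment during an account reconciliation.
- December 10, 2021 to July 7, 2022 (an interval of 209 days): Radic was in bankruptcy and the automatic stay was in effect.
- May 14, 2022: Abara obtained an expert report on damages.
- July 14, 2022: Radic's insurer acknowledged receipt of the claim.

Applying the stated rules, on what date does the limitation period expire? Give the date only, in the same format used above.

February 4, 2024

The claim accrued on January 10, 2021 — the later of the August 20, 2020 act and the January 10, 2021 discovery.
Adding the 30 months base period to January 10, 2021 gives a deadline of July 10, 2023, before any tolling.
The automatic bankruptcy stay from December 10, 2021 to July 7, 2022 tolled the period for 209 days, extending the deadline to February 4, 2024.
Nothing else in the chronology tolls or restarts the period.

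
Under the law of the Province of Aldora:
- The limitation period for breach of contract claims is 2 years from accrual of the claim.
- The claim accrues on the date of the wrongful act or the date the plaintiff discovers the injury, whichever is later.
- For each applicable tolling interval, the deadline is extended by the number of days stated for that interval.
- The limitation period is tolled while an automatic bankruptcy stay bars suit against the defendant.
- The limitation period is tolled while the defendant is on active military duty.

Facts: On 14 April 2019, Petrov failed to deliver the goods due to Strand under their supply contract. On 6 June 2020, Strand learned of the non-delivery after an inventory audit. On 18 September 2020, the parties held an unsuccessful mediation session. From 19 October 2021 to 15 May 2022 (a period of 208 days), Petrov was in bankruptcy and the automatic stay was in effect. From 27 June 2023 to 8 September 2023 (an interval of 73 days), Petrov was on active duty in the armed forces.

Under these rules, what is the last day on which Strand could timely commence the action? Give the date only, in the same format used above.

Taking the later of the act (14 April 2019) and discovery (6 June 2020), the claim accrued on 6 June 2020.
2 years from 6 June 2020 is 6 June 2022.
The period was tolled for 208 days by the automatic bankruptcy stay (19 October 2021 to 15 May 2022), pushing the deadline to 31 December 2022.
The defendant's active military service from 27 June 2023 to 8 September 2023 began after the period had already run on 31 December 2022, so it has no tolling effect.
None of the other events listed affects the running of the period under the stated rules.

31 December 2022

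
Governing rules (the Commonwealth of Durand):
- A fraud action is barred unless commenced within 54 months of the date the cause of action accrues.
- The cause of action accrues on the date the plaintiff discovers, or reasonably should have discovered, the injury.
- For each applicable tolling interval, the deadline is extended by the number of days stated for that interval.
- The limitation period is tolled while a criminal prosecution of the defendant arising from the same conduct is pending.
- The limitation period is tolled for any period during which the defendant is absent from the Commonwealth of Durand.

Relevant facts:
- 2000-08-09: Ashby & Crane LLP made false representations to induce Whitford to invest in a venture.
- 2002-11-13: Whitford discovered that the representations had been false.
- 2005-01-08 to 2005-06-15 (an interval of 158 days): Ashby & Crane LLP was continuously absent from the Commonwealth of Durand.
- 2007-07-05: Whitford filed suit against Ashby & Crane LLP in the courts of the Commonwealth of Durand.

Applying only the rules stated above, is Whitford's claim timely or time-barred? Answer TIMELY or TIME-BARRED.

Accrual is tied to discovery, so the period began on 2002-11-13 rather than on 2000-08-09 when the act occurred.
54 months from 2002-11-13 is 2007-05-13.
The period was tolled for 158 days by the defendant's absence from the jurisdiction (2005-01-08 to 2005-06-15), pushing the deadline to 2007-10-18.
Filing on 2007-07-05 beat the 2007-10-18 deadline — the action is timely.

TIMELY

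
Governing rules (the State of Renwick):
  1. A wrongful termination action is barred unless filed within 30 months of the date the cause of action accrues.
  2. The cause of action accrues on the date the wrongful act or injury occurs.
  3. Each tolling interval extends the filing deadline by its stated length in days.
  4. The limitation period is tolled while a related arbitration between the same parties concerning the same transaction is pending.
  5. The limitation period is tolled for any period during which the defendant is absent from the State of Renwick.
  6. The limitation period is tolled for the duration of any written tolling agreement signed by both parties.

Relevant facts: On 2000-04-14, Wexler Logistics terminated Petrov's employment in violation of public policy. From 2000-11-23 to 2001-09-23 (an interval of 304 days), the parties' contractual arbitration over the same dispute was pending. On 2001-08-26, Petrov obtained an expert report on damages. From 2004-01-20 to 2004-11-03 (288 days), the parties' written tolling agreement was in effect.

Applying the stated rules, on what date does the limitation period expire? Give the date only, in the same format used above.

The cause of action accrued on 2000-04-14, the date of the act.
Adding the 30 months base period to 2000-04-14 gives a deadline of 2002-10-14, before any tolling.
The pending related arbitration from 2000-11-23 to 2001-09-23 tolled the period for 304 days, extending the deadline to 2003-08-14.
By the time the written tolling agreement began on 2004-01-20, the limitation period had already expired on 2003-08-14; that interval cannot revive it.
Nothing else in the chronology tolls or restarts the period.

2003-08-14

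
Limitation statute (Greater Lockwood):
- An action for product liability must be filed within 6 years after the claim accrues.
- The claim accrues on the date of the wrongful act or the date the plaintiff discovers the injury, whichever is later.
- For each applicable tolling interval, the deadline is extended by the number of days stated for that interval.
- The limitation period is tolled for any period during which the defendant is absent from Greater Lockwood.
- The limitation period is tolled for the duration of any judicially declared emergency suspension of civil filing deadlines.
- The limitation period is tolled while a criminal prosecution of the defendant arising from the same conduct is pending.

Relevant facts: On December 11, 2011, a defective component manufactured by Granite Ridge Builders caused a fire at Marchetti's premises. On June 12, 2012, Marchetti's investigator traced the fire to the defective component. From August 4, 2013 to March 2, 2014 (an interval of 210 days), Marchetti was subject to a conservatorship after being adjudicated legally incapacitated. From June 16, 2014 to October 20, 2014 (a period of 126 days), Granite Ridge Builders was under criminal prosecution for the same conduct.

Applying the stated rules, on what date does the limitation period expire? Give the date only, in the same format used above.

Taking the later of the act (December 11, 2011) and discovery (June 12, 2012), the claim accrued on June 12, 2012.
Adding the 6 years base period to June 12, 2012 gives a deadline of June 12, 2018, before any tolling.
The period was tolled for 126 days by the pending criminal prosecution (June 16, 2014 to October 20, 2014), pushing the deadline to October 16, 2018.
The plaintiff's legal incapacity from August 4, 2013 to March 2, 2014 does not toll the period, because no stated rule makes the plaintiff's incapacity a tolling event.

October 16, 2018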